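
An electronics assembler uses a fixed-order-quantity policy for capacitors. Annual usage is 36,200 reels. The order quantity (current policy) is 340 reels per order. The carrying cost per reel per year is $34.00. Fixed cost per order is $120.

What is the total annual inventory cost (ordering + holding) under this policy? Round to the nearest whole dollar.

Annual ordering cost = (D/Q)·S = (36,200/340) × 120 = $12,776.47
Annual holding cost  = (Q/2)·H = (340/2) × 34 = $5,780.00
Total = $12,776.47 + $5,780.00 = $18,556.47

$18,556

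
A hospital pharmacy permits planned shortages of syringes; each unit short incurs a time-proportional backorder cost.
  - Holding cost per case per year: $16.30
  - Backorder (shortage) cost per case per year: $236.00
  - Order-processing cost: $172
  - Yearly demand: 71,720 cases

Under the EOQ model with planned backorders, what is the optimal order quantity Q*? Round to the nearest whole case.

Q* = √(2DS/H) · √((H + b)/b)
   = √(2 × 71,720 × 172 / 16.3) · √((16.3 + 236) / 236)
   = 1,230.285 × 1.0340 ≈ 1,272.06

1,272 cases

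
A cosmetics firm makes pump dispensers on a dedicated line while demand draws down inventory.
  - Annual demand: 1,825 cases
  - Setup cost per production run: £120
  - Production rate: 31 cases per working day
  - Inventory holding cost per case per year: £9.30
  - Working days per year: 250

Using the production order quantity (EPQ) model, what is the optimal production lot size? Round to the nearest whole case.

Daily demand d = 1,825/250 = 7.300; p = 31; 1 − d/p = 0.76452
EPQ = √(2DS / (H(1 − d/p)))
    = √(2 × 1,825 × 120 / (9.3 × 0.76452)) ≈ 248.20

248 cases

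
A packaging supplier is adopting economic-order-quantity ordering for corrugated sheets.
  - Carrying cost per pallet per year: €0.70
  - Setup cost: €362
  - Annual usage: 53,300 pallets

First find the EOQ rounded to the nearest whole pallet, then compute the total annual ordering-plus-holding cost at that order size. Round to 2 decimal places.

€5,197.35

Optimal lot size Q* = (2 × 53,300 × €362 / €0.7)^½ ≈ 7,424.78 → Q = 7,425 pallets
Ordering: D/Q × S = 53,300/7,425 × €362 = €2,598.60
Holding:  Q/2 × H = 7,425/2 × €0.7 = €2,598.75
Total = €2,598.60 + €2,598.75 = €5,197.35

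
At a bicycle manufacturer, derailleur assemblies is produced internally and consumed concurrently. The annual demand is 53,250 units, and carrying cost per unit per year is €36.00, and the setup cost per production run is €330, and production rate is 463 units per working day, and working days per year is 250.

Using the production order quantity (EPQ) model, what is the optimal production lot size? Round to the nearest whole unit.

1,345 units

d = 53,250/250 = 213.0000 units/day;  effective holding cost H(1 − d/p) = 36·(1 − 213.0000/463) = 19.43844
Q* = √(2DS / H_eff) = √(2·53,250·330 / 19.43844) ≈ 1,344.62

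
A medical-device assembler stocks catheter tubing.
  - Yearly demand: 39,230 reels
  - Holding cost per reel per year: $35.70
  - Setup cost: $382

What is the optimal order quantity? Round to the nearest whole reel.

2DS/H = 2·39,230·382/35.7 = 839,543.98
EOQ = √839,543.98 ≈ 916.27

916 reels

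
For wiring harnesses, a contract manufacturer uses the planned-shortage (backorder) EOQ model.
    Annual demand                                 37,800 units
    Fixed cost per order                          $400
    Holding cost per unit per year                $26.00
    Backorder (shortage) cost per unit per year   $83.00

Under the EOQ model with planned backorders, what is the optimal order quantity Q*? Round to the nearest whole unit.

Q* = √(2DS/H) · √((H + b)/b)
   = √(2 × 37,800 × 400 / 26) · √((26 + 83) / 83)
   = 1,078.460 × 1.1460 ≈ 1,235.89

1,236 units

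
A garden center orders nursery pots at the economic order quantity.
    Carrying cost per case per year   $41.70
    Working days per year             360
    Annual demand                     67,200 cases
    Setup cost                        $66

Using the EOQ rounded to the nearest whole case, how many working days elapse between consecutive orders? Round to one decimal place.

2.5 days

2DS/H = 2·67,200·66/41.7 = 212,719.42
EOQ = √212,719.42 ≈ 461.22 → Q = 461 cases
Cycle time = (working days × Q)/D = (360 × 461) / 67,200 = 2.470 days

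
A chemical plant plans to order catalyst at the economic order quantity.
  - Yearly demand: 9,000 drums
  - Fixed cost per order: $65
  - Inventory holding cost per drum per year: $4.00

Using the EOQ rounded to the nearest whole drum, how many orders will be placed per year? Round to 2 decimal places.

16.64 orders per year

2DS/H = 2·9,000·65/4 = 292,500.00
EOQ = √292,500.00 ≈ 540.83 → Q = 541
Orders per year = D/Q = 9,000 / 541 = 16.636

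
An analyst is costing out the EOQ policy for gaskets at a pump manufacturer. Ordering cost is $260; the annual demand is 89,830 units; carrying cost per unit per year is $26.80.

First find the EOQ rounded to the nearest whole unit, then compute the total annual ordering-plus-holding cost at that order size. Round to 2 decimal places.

$35,381.79

Optimal lot size Q* = (2 × 89,830 × $260 / $26.8)^½ ≈ 1,320.22 → Q = 1,320 units
Annual ordering cost = (D/Q)·S = (89,830/1,320) × 260 = $17,693.79
Annual holding cost  = (Q/2)·H = (1,320/2) × 26.8 = $17,688.00
Total = $17,693.79 + $17,688.00 = $35,381.79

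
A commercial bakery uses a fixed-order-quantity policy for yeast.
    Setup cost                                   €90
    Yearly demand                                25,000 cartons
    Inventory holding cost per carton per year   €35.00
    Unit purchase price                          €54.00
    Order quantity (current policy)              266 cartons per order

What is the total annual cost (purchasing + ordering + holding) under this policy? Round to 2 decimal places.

Orders/yr = 25,000/266 = 93.985; ordering cost = 93.985 × €90 = €8,458.65
Average inventory = 266/2 = 133; holding cost = 133 × €35 = €4,655.00
Purchase cost = D·C = 25,000 × 54 = €1,350,000.00
Total = €8,458.65 + €4,655.00 + €1,350,000.00 = €1,363,113.65

€1,363,113.65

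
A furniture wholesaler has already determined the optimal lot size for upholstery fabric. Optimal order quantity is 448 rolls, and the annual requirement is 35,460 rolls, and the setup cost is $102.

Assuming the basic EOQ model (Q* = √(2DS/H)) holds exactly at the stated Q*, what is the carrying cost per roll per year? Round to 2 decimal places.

$36.04

Since Q* = (2DS/H)^½, squaring gives Q*²·H = 2DS.
H = 2DS / Q² = 2 × 35,460 × 102 / 448² = 36.0423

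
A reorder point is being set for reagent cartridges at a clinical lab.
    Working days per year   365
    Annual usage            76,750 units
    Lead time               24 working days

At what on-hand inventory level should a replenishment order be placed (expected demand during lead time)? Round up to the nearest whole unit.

5,047 units

Daily demand d = 76,750 / 365 = 210.274 units/day
Demand during lead time = 210.274 × 24 = 5,046.58
Reorder point = 5,046.58 → round up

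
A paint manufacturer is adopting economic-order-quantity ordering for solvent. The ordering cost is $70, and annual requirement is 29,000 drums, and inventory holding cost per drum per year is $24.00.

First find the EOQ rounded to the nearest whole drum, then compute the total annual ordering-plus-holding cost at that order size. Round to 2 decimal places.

Q* = √(2·D·S / H) = √(2·29,000·70 / 24) = √169,166.7 ≈ 411.30 → Q = 411 drums
Ordering: D/Q × S = 29,000/411 × $70 = $4,939.17
Holding:  Q/2 × H = 411/2 × $24 = $4,932.00
Total = $4,939.17 + $4,932.00 = $9,871.17

$9,871.17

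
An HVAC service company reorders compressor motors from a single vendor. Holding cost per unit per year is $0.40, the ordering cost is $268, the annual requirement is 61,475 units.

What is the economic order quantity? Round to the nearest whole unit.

9,076 units

Optimal lot size Q* = (2 × 61,475 × $268 / $0.4)^½ ≈ 9,076.15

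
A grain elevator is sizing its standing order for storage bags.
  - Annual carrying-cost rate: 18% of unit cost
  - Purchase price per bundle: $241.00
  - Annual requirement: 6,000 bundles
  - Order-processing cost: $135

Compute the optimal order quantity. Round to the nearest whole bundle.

193 bundles

Holding cost per bundle per year: H = 18% × $241 = $43.3800
Optimal lot size Q* = (2 × 6,000 × $135 / $43.38)^½ ≈ 193.25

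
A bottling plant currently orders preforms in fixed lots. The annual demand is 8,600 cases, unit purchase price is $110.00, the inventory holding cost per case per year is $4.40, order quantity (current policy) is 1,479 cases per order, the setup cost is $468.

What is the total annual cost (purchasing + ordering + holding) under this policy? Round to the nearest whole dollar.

Annual ordering cost = (D/Q)·S = (8,600/1,479) × 468 = $2,721.30
Annual holding cost  = (Q/2)·H = (1,479/2) × 4.4 = $3,253.80
Purchase cost = D·C = 8,600 × 110 = $946,000.00
Total = $2,721.30 + $3,253.80 + $946,000.00 = $951,975.10

$951,975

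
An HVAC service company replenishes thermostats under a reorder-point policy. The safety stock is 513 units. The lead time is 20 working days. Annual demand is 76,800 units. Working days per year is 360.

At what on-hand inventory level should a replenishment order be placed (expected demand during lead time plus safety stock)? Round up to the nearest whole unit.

4,780 units

Daily demand d = 76,800 / 360 = 213.333 units/day
Demand during lead time = 213.333 × 20 = 4,266.67
Reorder point = 4,266.67 + 513 = 4,779.67 → round up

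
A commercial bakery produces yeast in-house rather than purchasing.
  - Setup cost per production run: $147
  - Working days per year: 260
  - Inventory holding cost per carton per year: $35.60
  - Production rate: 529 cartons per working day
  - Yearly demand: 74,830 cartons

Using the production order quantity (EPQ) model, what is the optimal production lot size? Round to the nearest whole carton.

Daily demand d = 74,830/260 = 287.808; p = 529; 1 − d/p = 0.45594
EPQ = √(2DS / (H(1 − d/p)))
    = √(2 × 74,830 × 147 / (35.6 × 0.45594)) ≈ 1,164.21

1,164 cartons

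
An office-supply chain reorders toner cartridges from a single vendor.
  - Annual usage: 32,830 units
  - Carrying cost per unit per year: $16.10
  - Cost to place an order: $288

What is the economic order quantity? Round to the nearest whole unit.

Q* = √(2·D·S / H) = √(2·32,830·288 / 16.1) = √1,174,539.1 ≈ 1,083.76

1,084 units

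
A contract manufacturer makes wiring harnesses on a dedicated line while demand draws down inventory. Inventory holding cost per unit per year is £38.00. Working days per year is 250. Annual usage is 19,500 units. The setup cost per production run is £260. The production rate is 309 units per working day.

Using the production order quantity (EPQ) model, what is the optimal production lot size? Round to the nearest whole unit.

597 units

Daily demand d = 19,500/250 = 78.000; p = 309; 1 − d/p = 0.74757
EPQ = √(2DS / (H(1 − d/p)))
    = √(2 × 19,500 × 260 / (38 × 0.74757)) ≈ 597.45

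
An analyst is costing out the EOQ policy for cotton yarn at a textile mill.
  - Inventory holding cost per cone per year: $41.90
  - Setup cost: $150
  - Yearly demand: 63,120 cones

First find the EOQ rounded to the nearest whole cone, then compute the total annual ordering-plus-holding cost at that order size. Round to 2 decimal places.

Q* = √(2·D·S / H) = √(2·63,120·150 / 41.9) = √451,933.2 ≈ 672.26 → Q = 672 cones
Ordering: D/Q × S = 63,120/672 × $150 = $14,089.29
Holding:  Q/2 × H = 672/2 × $41.9 = $14,078.40
Total = $14,089.29 + $14,078.40 = $28,167.69

$28,167.69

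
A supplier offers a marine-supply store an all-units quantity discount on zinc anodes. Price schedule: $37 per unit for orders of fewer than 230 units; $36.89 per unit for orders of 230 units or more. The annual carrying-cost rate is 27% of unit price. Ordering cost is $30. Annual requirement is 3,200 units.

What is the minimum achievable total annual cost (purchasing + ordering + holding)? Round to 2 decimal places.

H₁ = 27%×$37 = $9.9900;  H₂ = 27%×$36.89 = $9.9603
EOQ₁ = √(2×3,200×30/9.9900) = 138.63  (< 230, feasible at tier 1)
EOQ₂ = √(2×3,200×30/9.9603) = 138.84  (< 230 → use Q = 230 at tier-2 price)
TC(tier 1 (EOQ₁), Q≈138.6) = $119,784.95
TC(tier 2, Q≈230.0) = $119,610.83
Minimum at tier 2: $119,610.83

$119,610.83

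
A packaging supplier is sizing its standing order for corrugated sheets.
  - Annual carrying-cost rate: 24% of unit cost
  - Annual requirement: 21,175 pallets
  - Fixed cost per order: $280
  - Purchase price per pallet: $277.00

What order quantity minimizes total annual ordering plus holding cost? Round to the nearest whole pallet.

Holding cost per pallet per year: H = 24% × $277 = $66.4800
Optimal lot size Q* = (2 × 21,175 × $280 / $66.48)^½ ≈ 422.34

422 pallets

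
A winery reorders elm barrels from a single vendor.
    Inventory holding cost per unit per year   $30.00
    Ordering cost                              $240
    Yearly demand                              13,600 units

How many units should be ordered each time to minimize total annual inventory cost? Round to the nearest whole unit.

EOQ = √(2DS/H) = √(2 × 13,600 × 240 / 30)
    = √(217,600.00) ≈ 466.48

466 units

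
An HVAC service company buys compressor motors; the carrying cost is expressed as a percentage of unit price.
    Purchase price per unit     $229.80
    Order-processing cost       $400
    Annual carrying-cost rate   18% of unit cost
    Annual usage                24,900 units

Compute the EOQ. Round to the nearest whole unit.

694 units

Holding cost per unit per year: H = 18% × $229.8 = $41.3640
Q* = √(2·D·S / H) = √(2·24,900·400 / 41.364) = √481,578.2 ≈ 693.96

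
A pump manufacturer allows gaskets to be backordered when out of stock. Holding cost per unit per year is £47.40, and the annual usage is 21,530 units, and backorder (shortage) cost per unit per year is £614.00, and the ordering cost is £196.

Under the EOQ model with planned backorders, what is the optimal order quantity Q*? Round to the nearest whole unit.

438 units

Basic EOQ = √(2·21,530·196/47.4) = 421.964
Backorder adjustment √((H+b)/b) = √((47.4+614)/614) = 1.0379
Q* = 421.964 × 1.0379 ≈ 437.95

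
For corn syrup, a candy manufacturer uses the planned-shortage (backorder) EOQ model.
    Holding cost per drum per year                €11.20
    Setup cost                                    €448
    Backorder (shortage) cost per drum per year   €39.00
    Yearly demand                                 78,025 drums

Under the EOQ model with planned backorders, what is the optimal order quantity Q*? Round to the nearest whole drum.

Basic EOQ = √(2·78,025·448/11.2) = 2,498.399
Backorder adjustment √((H+b)/b) = √((11.2+39)/39) = 1.1345
Q* = 2,498.399 × 1.1345 ≈ 2,834.53

2,835 drums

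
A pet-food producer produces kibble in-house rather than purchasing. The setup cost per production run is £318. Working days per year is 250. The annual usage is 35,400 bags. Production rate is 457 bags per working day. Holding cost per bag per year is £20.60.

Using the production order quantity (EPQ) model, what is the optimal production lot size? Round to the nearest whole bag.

Daily demand d = 35,400/250 = 141.600; p = 457; 1 − d/p = 0.69015
EPQ = √(2DS / (H(1 − d/p)))
    = √(2 × 35,400 × 318 / (20.6 × 0.69015)) ≈ 1,258.41

1,258 bags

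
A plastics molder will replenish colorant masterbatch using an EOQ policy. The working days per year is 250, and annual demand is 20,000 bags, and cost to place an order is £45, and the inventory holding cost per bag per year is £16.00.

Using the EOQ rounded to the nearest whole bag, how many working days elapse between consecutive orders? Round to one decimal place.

4.2 days

Optimal lot size Q* = (2 × 20,000 × £45 / £16)^½ ≈ 335.41 → Q = 335 bags
T = Q/D × 250 days = 335/20,000 × 250 = 4.188 days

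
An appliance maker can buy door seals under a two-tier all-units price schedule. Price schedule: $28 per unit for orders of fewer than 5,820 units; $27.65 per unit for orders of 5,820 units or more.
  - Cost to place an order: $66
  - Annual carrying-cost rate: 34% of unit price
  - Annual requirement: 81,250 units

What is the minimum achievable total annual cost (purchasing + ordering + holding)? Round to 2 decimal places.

$2,274,840.80

H₁ = 34%×$28 = $9.5200;  H₂ = 34%×$27.65 = $9.4010
EOQ₁ = √(2×81,250×66/9.5200) = 1,061.40  (< 5,820, feasible at tier 1)
EOQ₂ = √(2×81,250×66/9.4010) = 1,068.10  (< 5,820 → use Q = 5,820 at tier-2 price)
TC(tier 1 (EOQ₁), Q≈1,061.4) = $2,285,104.55
TC(tier 2, Q≈5,820.0) = $2,274,840.80
Minimum at tier 2: $2,274,840.80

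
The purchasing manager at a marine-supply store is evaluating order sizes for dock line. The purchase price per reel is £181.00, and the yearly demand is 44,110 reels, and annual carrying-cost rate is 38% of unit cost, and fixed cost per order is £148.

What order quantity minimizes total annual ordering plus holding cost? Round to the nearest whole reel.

H = i·C = 0.38 × £181 = £68.7800 per reel-year
Q* = √(2·D·S / H) = √(2·44,110·148 / 68.78) = √189,830.8 ≈ 435.70

436 reels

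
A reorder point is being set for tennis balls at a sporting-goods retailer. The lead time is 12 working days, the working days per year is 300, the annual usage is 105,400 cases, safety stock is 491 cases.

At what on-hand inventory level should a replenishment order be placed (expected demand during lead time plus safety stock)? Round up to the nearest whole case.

Daily demand d = 105,400 / 300 = 351.333 cases/day
Demand during lead time = 351.333 × 12 = 4,216.00
Reorder point = 4,216.00 + 491 = 4,707.00 → round up

4,707 cases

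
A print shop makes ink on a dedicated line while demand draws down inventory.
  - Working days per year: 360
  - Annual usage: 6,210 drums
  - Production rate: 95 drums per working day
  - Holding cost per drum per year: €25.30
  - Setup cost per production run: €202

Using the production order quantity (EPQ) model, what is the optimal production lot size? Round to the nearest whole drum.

Daily demand d = 6,210/360 = 17.250; p = 95; 1 − d/p = 0.81842
EPQ = √(2DS / (H(1 − d/p)))
    = √(2 × 6,210 × 202 / (25.3 × 0.81842)) ≈ 348.09

348 drums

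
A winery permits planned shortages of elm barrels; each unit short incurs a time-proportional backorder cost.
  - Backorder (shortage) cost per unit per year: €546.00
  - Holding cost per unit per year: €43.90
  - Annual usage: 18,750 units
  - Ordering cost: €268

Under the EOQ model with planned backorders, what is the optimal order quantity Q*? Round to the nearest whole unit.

Q* = √(2DS/H) · √((H + b)/b)
   = √(2 × 18,750 × 268 / 43.9) · √((43.9 + 546) / 546)
   = 478.466 × 1.0394 ≈ 497.33

497 units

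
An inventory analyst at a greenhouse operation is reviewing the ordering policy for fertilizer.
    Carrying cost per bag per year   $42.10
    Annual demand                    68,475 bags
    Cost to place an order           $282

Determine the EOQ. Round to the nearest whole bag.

958 bags

Optimal lot size Q* = (2 × 68,475 × $282 / $42.1)^½ ≈ 957.78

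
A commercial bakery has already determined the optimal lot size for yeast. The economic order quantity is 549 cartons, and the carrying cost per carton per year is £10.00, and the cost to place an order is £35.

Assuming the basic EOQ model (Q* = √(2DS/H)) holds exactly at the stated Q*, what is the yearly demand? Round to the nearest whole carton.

43,057 cartons per year

EOQ relation: Q² = 2DS/H, so rearrange for the unknown.
D = Q²H / (2S) = 549² × 10 / (2 × 35) = 43,057.29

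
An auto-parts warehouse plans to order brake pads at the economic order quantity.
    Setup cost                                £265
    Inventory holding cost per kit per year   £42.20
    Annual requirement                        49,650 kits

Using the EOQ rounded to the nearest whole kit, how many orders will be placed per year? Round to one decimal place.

EOQ = √(2DS/H) = √(2 × 49,650 × 265 / 42.2)
    = √(623,566.35) ≈ 789.66 → Q = 790
Orders per year = D/Q = 49,650 / 790 = 62.848

62.8 orders per year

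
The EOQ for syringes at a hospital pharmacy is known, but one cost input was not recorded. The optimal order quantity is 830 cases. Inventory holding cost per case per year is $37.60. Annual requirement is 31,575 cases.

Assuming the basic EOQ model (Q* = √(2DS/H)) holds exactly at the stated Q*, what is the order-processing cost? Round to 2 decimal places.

From Q* = √(2DS/H) ⇒ Q*² = 2DS/H.
S = Q²H / (2D) = 830² × 37.6 / (2 × 31,575) = 410.1764

$410.18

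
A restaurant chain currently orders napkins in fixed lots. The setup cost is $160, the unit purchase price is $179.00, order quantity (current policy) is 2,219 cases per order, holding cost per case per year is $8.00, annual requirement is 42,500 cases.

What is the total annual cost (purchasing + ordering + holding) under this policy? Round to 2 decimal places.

Annual ordering cost = (D/Q)·S = (42,500/2,219) × 160 = $3,064.44
Annual holding cost  = (Q/2)·H = (2,219/2) × 8 = $8,876.00
Purchase cost = D·C = 42,500 × 179 = $7,607,500.00
Total = $3,064.44 + $8,876.00 + $7,607,500.00 = $7,619,440.44

$7,619,440.44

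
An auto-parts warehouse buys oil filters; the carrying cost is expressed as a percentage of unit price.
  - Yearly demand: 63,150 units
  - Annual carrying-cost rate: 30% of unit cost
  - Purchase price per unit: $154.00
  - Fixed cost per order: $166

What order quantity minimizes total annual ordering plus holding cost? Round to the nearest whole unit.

674 units

Carrying cost H = $154 × 30% = $46.2000/unit/yr
EOQ = √(2DS/H) = √(2 × 63,150 × 166 / 46.2)
    = √(453,805.19) ≈ 673.65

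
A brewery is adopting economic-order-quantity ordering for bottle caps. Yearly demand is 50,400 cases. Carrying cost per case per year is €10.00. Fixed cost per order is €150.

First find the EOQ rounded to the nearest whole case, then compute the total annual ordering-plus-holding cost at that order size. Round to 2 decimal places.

€12,296.34

EOQ = √(2DS/H) = √(2 × 50,400 × 150 / 10)
    = √(1,512,000.00) ≈ 1,229.63 → Q = 1,230 cases
Orders/yr = 50,400/1,230 = 40.976; ordering cost = 40.976 × €150 = €6,146.34
Average inventory = 1,230/2 = 615; holding cost = 615 × €10 = €6,150.00
Total = €6,146.34 + €6,150.00 = €12,296.34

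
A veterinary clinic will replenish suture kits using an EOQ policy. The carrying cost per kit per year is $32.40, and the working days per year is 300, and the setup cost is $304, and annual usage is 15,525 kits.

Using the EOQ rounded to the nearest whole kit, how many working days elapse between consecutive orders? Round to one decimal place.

Optimal lot size Q* = (2 × 15,525 × $304 / $32.4)^½ ≈ 539.75 → Q = 540 kits
T = Q/D × 300 days = 540/15,525 × 300 = 10.435 days

10.4 days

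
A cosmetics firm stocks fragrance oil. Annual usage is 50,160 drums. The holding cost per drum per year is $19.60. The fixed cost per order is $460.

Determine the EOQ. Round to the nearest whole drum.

1,534 drums

2DS/H = 2·50,160·460/19.6 = 2,354,448.98
EOQ = √2,354,448.98 ≈ 1,534.42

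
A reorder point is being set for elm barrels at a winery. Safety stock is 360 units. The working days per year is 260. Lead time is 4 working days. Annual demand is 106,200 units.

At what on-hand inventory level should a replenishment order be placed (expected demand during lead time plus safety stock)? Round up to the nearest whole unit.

Daily demand d = 106,200 / 260 = 408.462 units/day
Demand during lead time = 408.462 × 4 = 1,633.85
Reorder point = 1,633.85 + 360 = 1,993.85 → round up

1,994 units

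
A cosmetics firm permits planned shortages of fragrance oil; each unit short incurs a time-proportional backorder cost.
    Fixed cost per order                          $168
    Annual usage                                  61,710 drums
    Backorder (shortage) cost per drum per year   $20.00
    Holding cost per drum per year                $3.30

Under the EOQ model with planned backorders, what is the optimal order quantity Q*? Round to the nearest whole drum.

2,706 drums

Basic EOQ = √(2·61,710·168/3.3) = 2,506.631
Backorder adjustment √((H+b)/b) = √((3.3+20)/20) = 1.0794
Q* = 2,506.631 × 1.0794 ≈ 2,705.54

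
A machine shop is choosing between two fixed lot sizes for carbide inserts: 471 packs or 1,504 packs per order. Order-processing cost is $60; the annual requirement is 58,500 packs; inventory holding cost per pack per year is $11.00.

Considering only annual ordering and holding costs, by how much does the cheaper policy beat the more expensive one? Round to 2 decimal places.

$563.05

For each Q, cost = (D/Q)·S + (Q/2)·H.
TC(471) = (58,500/471)×60 + (471/2)×11 = $10,042.73
TC(1,504) = (58,500/1,504)×60 + (1,504/2)×11 = $10,605.78
Lots of 471 are cheaper by $563.05.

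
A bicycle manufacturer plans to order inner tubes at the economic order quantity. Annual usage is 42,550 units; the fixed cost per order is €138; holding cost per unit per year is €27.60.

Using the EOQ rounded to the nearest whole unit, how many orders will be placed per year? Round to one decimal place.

65.3 orders per year

EOQ = √(2DS/H) = √(2 × 42,550 × 138 / 27.6)
    = √(425,500.00) ≈ 652.30 → Q = 652
N = D/Q = 42,550/652 ≈ 65.261 orders/yr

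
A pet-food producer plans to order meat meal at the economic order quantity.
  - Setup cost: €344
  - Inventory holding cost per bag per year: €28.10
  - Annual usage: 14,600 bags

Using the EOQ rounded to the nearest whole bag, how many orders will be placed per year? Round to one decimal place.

24.4 orders per year

EOQ = √(2DS/H) = √(2 × 14,600 × 344 / 28.1)
    = √(357,466.19) ≈ 597.88 → Q = 598
Orders per year = D/Q = 14,600 / 598 = 24.415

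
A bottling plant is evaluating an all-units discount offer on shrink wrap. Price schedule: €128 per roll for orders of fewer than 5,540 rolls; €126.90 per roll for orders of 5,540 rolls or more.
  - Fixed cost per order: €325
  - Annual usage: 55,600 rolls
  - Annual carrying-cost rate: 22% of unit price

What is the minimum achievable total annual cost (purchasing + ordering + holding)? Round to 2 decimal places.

€7,136,234.59

H₁ = 22%×€128 = €28.1600;  H₂ = 22%×€126.90 = €27.9180
EOQ₁ = √(2×55,600×325/28.1600) = 1,132.86  (< 5,540, feasible at tier 1)
EOQ₂ = √(2×55,600×325/27.9180) = 1,137.76  (< 5,540 → use Q = 5,540 at tier-2 price)
TC(tier 1 (EOQ₁), Q≈1,132.9) = €7,148,701.45
TC(tier 2, Q≈5,540.0) = €7,136,234.59
Minimum at tier 2: €7,136,234.59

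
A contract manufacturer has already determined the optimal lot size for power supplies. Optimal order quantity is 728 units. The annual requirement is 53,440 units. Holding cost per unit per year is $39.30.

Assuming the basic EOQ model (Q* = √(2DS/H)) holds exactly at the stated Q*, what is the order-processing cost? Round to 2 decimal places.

EOQ relation: Q² = 2DS/H, so rearrange for the unknown.
S = Q²H / (2D) = 728² × 39.3 / (2 × 53,440) = 194.8762

$194.88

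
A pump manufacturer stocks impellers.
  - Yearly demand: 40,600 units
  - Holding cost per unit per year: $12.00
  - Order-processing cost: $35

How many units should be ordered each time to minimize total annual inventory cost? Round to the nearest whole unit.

Q* = √(2·D·S / H) = √(2·40,600·35 / 12) = √236,833.3 ≈ 486.66

487 units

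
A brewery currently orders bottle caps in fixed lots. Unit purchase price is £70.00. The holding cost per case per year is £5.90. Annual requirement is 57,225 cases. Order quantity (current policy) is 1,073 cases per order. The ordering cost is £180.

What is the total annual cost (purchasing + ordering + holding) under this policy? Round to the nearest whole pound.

£4,018,515

Annual ordering cost = (D/Q)·S = (57,225/1,073) × 180 = £9,599.72
Annual holding cost  = (Q/2)·H = (1,073/2) × 5.9 = £3,165.35
Purchase cost = D·C = 57,225 × 70 = £4,005,750.00
Total = £9,599.72 + £3,165.35 + £4,005,750.00 = £4,018,515.07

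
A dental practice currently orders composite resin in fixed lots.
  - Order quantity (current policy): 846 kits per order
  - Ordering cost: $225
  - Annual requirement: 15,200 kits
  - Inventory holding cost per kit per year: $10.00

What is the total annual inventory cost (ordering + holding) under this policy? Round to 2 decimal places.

Orders/yr = 15,200/846 = 17.967; ordering cost = 17.967 × $225 = $4,042.55
Average inventory = 846/2 = 423; holding cost = 423 × $10 = $4,230.00
Total = $4,042.55 + $4,230.00 = $8,272.55

$8,272.55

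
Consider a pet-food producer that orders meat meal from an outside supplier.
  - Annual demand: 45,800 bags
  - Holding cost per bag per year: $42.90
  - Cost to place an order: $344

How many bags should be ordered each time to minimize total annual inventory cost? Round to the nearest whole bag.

857 bags

Optimal lot size Q* = (2 × 45,800 × $344 / $42.9)^½ ≈ 857.03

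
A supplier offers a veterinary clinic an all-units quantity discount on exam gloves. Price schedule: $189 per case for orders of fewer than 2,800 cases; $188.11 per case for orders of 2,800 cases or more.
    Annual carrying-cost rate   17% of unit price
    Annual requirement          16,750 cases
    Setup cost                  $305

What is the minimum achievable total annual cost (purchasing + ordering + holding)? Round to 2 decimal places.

H₁ = 17%×$189 = $32.1300;  H₂ = 17%×$188.11 = $31.9787
EOQ₁ = √(2×16,750×305/32.1300) = 563.92  (< 2,800, feasible at tier 1)
EOQ₂ = √(2×16,750×305/31.9787) = 565.25  (< 2,800 → use Q = 2,800 at tier-2 price)
TC(tier 1 (EOQ₁), Q≈563.9) = $3,183,868.73
TC(tier 2, Q≈2,800.0) = $3,197,437.23
Minimum at tier 1 (EOQ₁): $3,183,868.73

$3,183,868.73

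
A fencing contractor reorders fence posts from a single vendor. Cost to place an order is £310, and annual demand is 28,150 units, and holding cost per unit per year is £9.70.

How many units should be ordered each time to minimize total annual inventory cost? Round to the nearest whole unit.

2DS/H = 2·28,150·310/9.7 = 1,799,278.35
EOQ = √1,799,278.35 ≈ 1,341.37

1,341 units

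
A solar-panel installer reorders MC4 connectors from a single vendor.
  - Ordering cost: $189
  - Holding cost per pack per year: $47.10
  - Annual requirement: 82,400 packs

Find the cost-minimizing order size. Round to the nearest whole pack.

2DS/H = 2·82,400·189/47.1 = 661,299.36
EOQ = √661,299.36 ≈ 813.20

813 packs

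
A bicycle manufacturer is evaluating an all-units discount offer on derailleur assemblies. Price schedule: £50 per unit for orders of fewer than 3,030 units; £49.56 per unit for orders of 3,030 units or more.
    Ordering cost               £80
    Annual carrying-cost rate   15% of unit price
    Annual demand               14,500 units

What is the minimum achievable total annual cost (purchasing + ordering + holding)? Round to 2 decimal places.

H₁ = 15%×£50 = £7.5000;  H₂ = 15%×£49.56 = £7.4340
EOQ₁ = √(2×14,500×80/7.5000) = 556.18  (< 3,030, feasible at tier 1)
EOQ₂ = √(2×14,500×80/7.4340) = 558.64  (< 3,030 → use Q = 3,030 at tier-2 price)
TC(tier 1 (EOQ₁), Q≈556.2) = £729,171.33
TC(tier 2, Q≈3,030.0) = £730,265.35
Minimum at tier 1 (EOQ₁): £729,171.33

£729,171.33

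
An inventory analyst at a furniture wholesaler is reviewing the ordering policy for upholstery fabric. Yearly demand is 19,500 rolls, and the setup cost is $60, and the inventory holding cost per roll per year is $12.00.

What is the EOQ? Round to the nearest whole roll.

442 rolls

EOQ = √(2DS/H) = √(2 × 19,500 × 60 / 12)
    = √(195,000.00) ≈ 441.59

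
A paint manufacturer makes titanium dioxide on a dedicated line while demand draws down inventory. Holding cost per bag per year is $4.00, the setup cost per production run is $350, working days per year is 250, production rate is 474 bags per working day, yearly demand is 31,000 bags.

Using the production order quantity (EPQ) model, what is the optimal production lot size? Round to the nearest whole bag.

d = 31,000/250 = 124.0000 bags/day;  effective holding cost H(1 − d/p) = 4·(1 − 124.0000/474) = 2.95359
Q* = √(2DS / H_eff) = √(2·31,000·350 / 2.95359) ≈ 2,710.54

2,711 bags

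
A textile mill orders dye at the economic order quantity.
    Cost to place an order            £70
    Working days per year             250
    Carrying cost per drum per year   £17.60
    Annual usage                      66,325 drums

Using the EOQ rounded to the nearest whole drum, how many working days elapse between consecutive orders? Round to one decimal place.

2.7 days

2DS/H = 2·66,325·70/17.6 = 527,585.23
EOQ = √527,585.23 ≈ 726.35 → Q = 726 drums
T = Q/D × 250 days = 726/66,325 × 250 = 2.737 days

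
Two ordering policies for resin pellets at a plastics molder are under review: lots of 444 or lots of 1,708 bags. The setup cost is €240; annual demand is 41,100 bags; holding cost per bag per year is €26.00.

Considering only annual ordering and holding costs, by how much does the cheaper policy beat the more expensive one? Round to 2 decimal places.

€9.04

Annual cost at Q: ordering D·S/Q plus holding Q·H/2.
TC(444) = (41,100/444)×240 + (444/2)×26 = €27,988.22
TC(1,708) = (41,100/1,708)×240 + (1,708/2)×26 = €27,979.18
|ΔTC| = |€27,988.22 − €27,979.18| = €9.04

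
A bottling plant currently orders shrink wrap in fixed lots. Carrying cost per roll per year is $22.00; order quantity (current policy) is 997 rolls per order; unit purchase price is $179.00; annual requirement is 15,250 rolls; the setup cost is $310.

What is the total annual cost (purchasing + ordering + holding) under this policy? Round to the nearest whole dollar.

Orders/yr = 15,250/997 = 15.296; ordering cost = 15.296 × $310 = $4,741.73
Average inventory = 997/2 = 498.5; holding cost = 498.5 × $22 = $10,967.00
Purchase cost = D·C = 15,250 × 179 = $2,729,750.00
Total = $4,741.73 + $10,967.00 + $2,729,750.00 = $2,745,458.73

$2,745,459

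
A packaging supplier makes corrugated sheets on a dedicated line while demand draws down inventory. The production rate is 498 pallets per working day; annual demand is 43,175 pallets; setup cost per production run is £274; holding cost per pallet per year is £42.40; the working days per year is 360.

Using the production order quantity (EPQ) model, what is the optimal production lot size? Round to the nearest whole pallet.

Daily demand d = 43,175/360 = 119.931; p = 498; 1 − d/p = 0.75918
EPQ = √(2DS / (H(1 − d/p)))
    = √(2 × 43,175 × 274 / (42.4 × 0.75918)) ≈ 857.34

857 pallets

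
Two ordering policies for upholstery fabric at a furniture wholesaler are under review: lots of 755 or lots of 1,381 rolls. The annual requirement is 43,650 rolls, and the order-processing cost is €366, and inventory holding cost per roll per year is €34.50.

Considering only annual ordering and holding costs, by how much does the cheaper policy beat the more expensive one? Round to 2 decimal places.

For each Q, cost = (D/Q)·S + (Q/2)·H.
TC(755) = (43,650/755)×366 + (755/2)×34.5 = €34,183.88
TC(1,381) = (43,650/1,381)×366 + (1,381/2)×34.5 = €35,390.61
|ΔTC| = |€34,183.88 − €35,390.61| = €1,206.72

€1,206.72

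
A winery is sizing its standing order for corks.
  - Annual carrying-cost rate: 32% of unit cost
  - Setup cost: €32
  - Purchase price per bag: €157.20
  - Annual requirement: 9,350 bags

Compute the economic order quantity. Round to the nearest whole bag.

H = i·C = 0.32 × €157.2 = €50.3040 per bag-year
2DS/H = 2·9,350·32/50.304 = 11,895.67
EOQ = √11,895.67 ≈ 109.07

109 bags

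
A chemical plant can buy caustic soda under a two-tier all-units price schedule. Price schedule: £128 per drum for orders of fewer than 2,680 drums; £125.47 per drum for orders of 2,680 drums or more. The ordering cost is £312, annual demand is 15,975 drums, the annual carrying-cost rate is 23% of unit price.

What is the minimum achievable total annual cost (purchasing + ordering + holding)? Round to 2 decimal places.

£2,044,912.88

H₁ = 23%×£128 = £29.4400;  H₂ = 23%×£125.47 = £28.8581
EOQ₁ = √(2×15,975×312/29.4400) = 581.89  (< 2,680, feasible at tier 1)
EOQ₂ = √(2×15,975×312/28.8581) = 587.73  (< 2,680 → use Q = 2,680 at tier-2 price)
TC(tier 1 (EOQ₁), Q≈581.9) = £2,061,930.96
TC(tier 2, Q≈2,680.0) = £2,044,912.88
Minimum at tier 2: £2,044,912.88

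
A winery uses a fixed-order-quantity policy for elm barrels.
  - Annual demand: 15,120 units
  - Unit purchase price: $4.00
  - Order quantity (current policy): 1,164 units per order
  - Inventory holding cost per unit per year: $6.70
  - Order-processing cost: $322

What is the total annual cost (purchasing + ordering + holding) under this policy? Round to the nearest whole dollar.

Ordering: D/Q × S = 15,120/1,164 × $322 = $4,182.68
Holding:  Q/2 × H = 1,164/2 × $6.7 = $3,899.40
Purchase cost = D·C = 15,120 × 4 = $60,480.00
Total = $4,182.68 + $3,899.40 + $60,480.00 = $68,562.08

$68,562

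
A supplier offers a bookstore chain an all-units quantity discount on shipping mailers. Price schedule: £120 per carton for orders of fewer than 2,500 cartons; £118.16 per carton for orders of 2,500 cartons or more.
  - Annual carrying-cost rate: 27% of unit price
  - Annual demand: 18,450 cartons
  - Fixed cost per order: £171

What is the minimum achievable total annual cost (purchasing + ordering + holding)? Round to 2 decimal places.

£2,221,192.98

H₁ = 27%×£120 = £32.4000;  H₂ = 27%×£118.16 = £31.9032
EOQ₁ = √(2×18,450×171/32.4000) = 441.30  (< 2,500, feasible at tier 1)
EOQ₂ = √(2×18,450×171/31.9032) = 444.73  (< 2,500 → use Q = 2,500 at tier-2 price)
TC(tier 1 (EOQ₁), Q≈441.3) = £2,228,298.28
TC(tier 2, Q≈2,500.0) = £2,221,192.98
Minimum at tier 2: £2,221,192.98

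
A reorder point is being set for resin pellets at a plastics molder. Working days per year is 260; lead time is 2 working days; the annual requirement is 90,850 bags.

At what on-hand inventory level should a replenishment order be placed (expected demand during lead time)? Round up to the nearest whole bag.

699 bags

Daily demand d = 90,850 / 260 = 349.423 bags/day
Demand during lead time = 349.423 × 2 = 698.85
Reorder point = 698.85 → round up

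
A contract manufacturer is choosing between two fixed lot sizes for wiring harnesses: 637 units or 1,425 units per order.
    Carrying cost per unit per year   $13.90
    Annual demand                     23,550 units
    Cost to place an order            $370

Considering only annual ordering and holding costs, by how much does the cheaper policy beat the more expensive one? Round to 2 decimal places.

$2,087.63

TC(Q) = (D/Q)S + (Q/2)H
TC(637) = (23,550/637)×370 + (637/2)×13.9 = $18,106.11
TC(1,425) = (23,550/1,425)×370 + (1,425/2)×13.9 = $16,018.49
|ΔTC| = |$18,106.11 − $16,018.49| = $2,087.63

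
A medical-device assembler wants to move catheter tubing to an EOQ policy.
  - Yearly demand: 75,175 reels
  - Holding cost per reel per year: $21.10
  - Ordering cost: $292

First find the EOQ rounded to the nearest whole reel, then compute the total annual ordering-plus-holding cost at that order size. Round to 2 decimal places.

$30,435.78

Q* = √(2·D·S / H) = √(2·75,175·292 / 21.1) = √2,080,673.0 ≈ 1,442.45 → Q = 1,442 reels
Annual ordering cost = (D/Q)·S = (75,175/1,442) × 292 = $15,222.68
Annual holding cost  = (Q/2)·H = (1,442/2) × 21.1 = $15,213.10
Total = $15,222.68 + $15,213.10 = $30,435.78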